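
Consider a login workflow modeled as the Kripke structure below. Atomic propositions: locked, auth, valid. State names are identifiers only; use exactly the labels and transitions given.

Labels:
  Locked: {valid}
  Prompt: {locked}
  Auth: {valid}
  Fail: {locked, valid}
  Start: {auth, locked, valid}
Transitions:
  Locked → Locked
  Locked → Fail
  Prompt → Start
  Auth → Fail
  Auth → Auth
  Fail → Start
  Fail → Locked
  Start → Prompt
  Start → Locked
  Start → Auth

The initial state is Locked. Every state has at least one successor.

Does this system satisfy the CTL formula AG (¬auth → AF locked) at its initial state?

States satisfying ¬auth → AF locked: {Prompt, Fail, Start}.
States satisfying AG (¬auth → AF locked): ∅.
Auth is reachable from Locked and violates ¬auth → AF locked, so AG fails at Locked.
Locked ∉ Sat(AG (¬auth → AF locked)).

Does not hold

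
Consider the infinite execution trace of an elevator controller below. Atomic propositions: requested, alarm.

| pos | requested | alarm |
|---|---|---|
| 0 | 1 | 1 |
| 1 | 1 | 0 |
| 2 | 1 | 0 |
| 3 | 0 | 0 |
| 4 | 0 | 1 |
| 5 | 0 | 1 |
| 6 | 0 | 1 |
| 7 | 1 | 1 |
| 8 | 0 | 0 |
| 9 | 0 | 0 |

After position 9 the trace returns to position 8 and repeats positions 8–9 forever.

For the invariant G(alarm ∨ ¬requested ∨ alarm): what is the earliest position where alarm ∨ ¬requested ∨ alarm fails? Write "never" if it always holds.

1

Check alarm ∨ ¬requested ∨ alarm at each position in order: 0 ✓.
At position 1 the labels are {requested}, so alarm ∨ ¬requested ∨ alarm is false there. This is the first violation.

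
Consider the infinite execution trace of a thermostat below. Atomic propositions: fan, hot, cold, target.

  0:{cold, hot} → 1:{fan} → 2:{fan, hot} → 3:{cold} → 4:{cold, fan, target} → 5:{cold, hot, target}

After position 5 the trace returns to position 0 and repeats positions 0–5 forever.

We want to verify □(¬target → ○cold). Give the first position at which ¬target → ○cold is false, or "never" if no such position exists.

0

At position 0 the labels are {cold, hot} and the next position 1 has {fan}, so ¬target → ○cold is false there. This is the first violation.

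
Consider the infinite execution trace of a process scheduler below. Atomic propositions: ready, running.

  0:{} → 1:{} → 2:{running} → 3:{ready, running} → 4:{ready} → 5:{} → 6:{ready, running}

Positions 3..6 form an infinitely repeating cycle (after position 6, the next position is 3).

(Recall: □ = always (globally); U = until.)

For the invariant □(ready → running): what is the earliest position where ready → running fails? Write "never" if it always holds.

4

Check ready → running at each position in order: 0 ✓, 1 ✓, 2 ✓, 3 ✓.
At position 4 the labels are {ready}, so ready → running is false there. This is the first violation.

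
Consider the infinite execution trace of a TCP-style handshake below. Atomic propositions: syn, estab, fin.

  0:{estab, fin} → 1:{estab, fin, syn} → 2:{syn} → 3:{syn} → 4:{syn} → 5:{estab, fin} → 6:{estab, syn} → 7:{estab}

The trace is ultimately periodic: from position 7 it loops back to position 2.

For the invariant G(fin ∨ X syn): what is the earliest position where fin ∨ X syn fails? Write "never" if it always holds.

4

Check fin ∨ X syn at each position in order: 0 ✓, 1 ✓, 2 ✓, 3 ✓.
At position 4 the labels are {syn} and the next position 5 has {estab, fin}, so fin ∨ X syn is false there. This is the first violation.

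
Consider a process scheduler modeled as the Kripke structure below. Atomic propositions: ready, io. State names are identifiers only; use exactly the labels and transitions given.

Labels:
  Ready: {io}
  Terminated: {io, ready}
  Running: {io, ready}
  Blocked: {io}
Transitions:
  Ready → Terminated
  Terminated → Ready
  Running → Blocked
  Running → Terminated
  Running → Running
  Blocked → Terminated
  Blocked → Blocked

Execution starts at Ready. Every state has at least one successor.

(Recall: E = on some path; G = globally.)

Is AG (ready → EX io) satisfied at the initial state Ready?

States satisfying ready → EX io: {Ready, Terminated, Running, Blocked}.
States satisfying AG (ready → EX io): {Ready, Terminated, Running, Blocked}.
Every state reachable from Ready satisfies ready → EX io.
Ready ∈ Sat(AG (ready → EX io)).

Holds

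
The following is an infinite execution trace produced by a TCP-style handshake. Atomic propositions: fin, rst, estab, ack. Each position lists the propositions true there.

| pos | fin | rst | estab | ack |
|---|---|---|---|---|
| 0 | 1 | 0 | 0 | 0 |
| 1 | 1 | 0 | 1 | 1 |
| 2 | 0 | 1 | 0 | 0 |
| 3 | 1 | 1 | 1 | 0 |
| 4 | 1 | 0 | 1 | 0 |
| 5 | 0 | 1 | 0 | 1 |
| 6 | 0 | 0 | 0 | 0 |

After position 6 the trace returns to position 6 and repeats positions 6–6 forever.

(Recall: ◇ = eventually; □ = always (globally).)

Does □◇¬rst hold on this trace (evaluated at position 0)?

◇¬rst holds at every position 0..6, and those are all positions ever visited, so □◇¬rst holds.

Yes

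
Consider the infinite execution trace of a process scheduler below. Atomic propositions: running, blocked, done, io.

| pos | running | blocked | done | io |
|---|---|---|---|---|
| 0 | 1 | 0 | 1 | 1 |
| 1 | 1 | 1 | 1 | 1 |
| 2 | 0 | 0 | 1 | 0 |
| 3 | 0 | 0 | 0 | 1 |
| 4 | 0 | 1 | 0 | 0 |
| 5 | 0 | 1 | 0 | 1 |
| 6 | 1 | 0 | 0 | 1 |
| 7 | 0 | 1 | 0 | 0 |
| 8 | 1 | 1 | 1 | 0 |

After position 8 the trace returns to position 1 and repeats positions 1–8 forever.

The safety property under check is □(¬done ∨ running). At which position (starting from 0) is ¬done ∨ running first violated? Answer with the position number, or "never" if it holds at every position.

Check ¬done ∨ running at each position in order: 0 ✓, 1 ✓.
At position 2 the labels are {done}, so ¬done ∨ running is false there. This is the first violation.

2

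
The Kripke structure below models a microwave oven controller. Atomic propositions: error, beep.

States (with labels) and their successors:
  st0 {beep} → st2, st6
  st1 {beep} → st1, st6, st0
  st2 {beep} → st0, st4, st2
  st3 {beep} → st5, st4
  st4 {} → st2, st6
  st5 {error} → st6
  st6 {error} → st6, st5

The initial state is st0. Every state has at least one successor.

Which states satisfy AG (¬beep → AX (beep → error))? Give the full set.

States satisfying ¬beep → AX (beep → error): {st0, st1, st2, st3, st5, st6}.
States satisfying AG (¬beep → AX (beep → error)): {st5, st6}.

{st5, st6}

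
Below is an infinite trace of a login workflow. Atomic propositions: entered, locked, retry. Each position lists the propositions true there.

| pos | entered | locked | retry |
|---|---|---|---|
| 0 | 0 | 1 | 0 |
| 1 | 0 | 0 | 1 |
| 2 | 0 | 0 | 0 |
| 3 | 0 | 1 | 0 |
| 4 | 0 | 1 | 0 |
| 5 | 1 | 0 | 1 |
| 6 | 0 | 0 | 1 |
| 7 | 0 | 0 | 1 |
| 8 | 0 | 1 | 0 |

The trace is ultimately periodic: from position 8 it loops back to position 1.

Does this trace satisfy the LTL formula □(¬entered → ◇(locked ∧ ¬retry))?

Holds

¬entered → ◇(locked ∧ ¬retry) holds at every position 0..8, and those are all positions ever visited, so □(¬entered → ◇(locked ∧ ¬retry)) holds.
Positions where ¬entered holds: 0, 1, 2, 3, 4, 6, 7, 8.
Check ◇(locked ∧ ¬retry) at each: 0→ok, 1→ok, 2→ok, 3→ok, 4→ok, 6→ok, 7→ok, 8→ok.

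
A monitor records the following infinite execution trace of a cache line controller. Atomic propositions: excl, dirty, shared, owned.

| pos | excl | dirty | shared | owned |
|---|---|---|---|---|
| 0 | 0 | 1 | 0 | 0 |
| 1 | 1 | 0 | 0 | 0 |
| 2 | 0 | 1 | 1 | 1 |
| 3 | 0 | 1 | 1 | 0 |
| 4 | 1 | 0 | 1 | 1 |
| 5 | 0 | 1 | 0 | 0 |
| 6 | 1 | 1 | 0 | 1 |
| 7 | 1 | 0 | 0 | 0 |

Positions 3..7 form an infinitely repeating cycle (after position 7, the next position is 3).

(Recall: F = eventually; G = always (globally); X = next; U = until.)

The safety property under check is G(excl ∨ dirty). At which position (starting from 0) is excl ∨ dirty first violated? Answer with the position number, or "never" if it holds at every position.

never

excl ∨ dirty holds at every position 0..7, and those are all the positions the trace ever visits, so the invariant G(excl ∨ dirty) is never violated.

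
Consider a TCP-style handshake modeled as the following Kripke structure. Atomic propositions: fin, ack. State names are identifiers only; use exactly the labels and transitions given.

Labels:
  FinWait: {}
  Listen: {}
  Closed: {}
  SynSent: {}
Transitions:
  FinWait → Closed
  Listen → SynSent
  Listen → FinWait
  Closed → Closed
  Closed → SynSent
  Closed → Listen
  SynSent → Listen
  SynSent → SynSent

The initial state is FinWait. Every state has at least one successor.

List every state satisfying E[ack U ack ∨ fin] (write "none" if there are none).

none

States satisfying ack: ∅.
States satisfying ack ∨ fin: ∅.
States satisfying E[ack U ack ∨ fin]: ∅.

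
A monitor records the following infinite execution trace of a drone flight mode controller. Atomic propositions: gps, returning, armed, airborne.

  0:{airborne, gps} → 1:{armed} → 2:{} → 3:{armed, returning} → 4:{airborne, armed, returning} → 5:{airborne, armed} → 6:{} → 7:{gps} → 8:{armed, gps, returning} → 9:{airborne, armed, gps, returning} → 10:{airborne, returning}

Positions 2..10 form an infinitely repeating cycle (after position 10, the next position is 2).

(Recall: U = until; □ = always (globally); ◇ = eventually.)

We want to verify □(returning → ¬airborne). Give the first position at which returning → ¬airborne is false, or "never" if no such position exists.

4

Check returning → ¬airborne at each position in order: 0 ✓, 1 ✓, 2 ✓, 3 ✓.
At position 4 the labels are {airborne, armed, returning}, so returning → ¬airborne is false there. This is the first violation.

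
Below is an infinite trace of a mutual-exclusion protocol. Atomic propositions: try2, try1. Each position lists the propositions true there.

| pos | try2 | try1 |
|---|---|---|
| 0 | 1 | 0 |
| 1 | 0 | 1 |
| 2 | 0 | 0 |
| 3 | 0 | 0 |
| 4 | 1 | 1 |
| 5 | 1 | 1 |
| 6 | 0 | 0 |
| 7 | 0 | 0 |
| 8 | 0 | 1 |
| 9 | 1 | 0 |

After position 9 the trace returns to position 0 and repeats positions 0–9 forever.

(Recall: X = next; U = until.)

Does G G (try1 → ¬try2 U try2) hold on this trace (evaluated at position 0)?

G (try1 → ¬try2 U try2) holds at every position 0..9, and those are all positions ever visited, so G G (try1 → ¬try2 U try2) holds.

Satisfied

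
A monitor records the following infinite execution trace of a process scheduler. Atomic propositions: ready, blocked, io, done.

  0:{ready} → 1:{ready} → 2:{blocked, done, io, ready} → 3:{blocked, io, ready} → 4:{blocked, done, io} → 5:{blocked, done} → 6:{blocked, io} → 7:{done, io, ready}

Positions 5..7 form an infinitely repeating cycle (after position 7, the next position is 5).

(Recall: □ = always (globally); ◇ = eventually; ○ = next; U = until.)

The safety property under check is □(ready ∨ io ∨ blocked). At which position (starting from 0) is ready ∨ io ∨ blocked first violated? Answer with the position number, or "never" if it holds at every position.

ready ∨ io ∨ blocked holds at every position 0..7, and those are all the positions the trace ever visits, so the invariant □(ready ∨ io ∨ blocked) is never violated.

never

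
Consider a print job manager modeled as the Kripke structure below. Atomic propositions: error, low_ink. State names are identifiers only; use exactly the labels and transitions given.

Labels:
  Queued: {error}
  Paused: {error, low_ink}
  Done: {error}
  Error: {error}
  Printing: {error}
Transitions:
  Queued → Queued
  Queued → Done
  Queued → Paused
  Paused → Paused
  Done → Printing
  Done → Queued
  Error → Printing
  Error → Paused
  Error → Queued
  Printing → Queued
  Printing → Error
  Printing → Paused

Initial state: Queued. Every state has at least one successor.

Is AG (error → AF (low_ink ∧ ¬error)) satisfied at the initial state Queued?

States satisfying error → AF (low_ink ∧ ¬error): ∅.
States satisfying AG (error → AF (low_ink ∧ ¬error)): ∅.
Done is reachable from Queued and violates error → AF (low_ink ∧ ¬error), so AG fails at Queued.
Queued ∉ Sat(AG (error → AF (low_ink ∧ ¬error))).

Does not hold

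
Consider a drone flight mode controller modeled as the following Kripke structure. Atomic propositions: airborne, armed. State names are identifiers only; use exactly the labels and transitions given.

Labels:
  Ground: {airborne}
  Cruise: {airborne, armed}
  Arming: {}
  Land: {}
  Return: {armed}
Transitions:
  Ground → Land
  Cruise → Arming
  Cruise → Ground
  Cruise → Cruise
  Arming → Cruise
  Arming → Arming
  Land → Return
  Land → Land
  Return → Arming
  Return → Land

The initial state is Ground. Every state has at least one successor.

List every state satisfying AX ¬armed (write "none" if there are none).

{Ground, Return}

States satisfying ¬armed: {Ground, Arming, Land}.
States satisfying AX ¬armed: {Ground, Return}.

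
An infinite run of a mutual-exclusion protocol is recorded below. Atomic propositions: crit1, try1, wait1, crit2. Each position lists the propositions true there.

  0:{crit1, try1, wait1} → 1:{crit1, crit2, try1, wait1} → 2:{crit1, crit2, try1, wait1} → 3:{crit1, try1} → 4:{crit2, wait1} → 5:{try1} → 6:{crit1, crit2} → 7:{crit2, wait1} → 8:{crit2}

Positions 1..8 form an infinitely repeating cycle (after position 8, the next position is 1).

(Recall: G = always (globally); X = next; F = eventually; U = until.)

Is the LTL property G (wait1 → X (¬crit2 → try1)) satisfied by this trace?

Holds

wait1 → X (¬crit2 → try1) holds at every position 0..8, and those are all positions ever visited, so G (wait1 → X (¬crit2 → try1)) holds.
Positions where wait1 holds: 0, 1, 2, 4, 7.
Check X (¬crit2 → try1) at each: 0→ok, 1→ok, 2→ok, 4→ok, 7→ok.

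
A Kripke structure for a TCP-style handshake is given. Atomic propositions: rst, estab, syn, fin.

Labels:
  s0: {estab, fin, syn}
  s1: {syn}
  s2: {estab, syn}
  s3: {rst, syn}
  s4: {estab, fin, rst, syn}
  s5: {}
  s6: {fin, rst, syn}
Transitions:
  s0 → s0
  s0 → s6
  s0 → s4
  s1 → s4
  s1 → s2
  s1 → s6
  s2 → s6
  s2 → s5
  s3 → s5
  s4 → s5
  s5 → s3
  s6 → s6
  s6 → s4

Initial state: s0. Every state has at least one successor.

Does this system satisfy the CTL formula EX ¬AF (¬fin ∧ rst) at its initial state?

Holds

States satisfying ¬AF (¬fin ∧ rst): {s0, s1, s2, s6}.
States satisfying EX ¬AF (¬fin ∧ rst): {s0, s1, s2, s6}.
s0 ∈ Sat(EX ¬AF (¬fin ∧ rst)).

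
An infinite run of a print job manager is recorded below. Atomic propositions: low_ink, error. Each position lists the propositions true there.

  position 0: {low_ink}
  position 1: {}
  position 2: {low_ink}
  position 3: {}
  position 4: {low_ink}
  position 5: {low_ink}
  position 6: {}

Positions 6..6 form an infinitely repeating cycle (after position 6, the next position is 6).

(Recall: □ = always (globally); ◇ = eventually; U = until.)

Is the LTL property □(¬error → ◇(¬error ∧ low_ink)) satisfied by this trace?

Violated

¬error → ◇(¬error ∧ low_ink) must hold at every position from 0 onward. It fails at position 6, so □(¬error → ◇(¬error ∧ low_ink)) is false.
Positions where ¬error holds: 0, 1, 2, 3, 4, 5, 6.
Check ◇(¬error ∧ low_ink) at each: 0→ok, 1→ok, 2→ok, 3→ok, 4→ok, 5→ok, 6→fails.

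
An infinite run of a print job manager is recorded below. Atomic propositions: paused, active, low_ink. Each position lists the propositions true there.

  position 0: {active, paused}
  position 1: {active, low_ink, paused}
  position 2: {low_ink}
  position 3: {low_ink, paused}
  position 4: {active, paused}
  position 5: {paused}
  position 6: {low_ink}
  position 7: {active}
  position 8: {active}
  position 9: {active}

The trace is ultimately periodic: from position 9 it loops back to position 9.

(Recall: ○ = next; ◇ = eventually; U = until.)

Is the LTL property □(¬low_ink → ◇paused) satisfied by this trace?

Does not hold

¬low_ink → ◇paused must hold at every position from 0 onward. It fails at position 7, so □(¬low_ink → ◇paused) is false.
Positions where ¬low_ink holds: 0, 4, 5, 7, 8, 9.
Check ◇paused at each: 0→ok, 4→ok, 5→ok, 7→fails, 8→fails, 9→fails.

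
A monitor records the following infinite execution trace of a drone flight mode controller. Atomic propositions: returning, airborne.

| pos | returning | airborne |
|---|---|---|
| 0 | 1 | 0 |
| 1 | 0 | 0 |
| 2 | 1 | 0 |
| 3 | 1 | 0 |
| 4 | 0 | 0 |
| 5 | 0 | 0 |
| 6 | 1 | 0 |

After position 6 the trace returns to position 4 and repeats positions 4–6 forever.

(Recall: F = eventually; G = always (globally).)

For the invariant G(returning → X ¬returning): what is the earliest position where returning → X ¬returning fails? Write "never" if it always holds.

Check returning → X ¬returning at each position in order: 0 ✓, 1 ✓.
At position 2 the labels are {returning} and the next position 3 has {returning}, so returning → X ¬returning is false there. This is the first violation.

2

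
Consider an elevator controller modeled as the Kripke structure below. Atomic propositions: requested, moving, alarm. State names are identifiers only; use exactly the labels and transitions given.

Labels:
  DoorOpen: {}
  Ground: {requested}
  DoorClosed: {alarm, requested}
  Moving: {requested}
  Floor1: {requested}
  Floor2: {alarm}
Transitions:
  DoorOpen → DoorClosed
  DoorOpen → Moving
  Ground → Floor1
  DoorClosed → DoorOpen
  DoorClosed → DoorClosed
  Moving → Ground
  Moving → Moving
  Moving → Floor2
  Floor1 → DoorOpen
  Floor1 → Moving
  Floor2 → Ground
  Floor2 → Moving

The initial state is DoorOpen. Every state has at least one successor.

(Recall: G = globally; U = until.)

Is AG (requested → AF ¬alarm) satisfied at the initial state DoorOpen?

Violated

States satisfying requested → AF ¬alarm: {DoorOpen, Ground, Moving, Floor1, Floor2}.
States satisfying AG (requested → AF ¬alarm): ∅.
DoorClosed is reachable from DoorOpen and violates requested → AF ¬alarm, so AG fails at DoorOpen.
DoorOpen ∉ Sat(AG (requested → AF ¬alarm)).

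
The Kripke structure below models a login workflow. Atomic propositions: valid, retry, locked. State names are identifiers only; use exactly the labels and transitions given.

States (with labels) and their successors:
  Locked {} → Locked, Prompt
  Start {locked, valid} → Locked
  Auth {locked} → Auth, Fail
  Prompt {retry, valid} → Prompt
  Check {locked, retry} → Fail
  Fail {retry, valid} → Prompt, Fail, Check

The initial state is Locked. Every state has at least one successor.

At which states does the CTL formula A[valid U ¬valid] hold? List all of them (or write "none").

{Locked, Start, Auth, Check}

States satisfying valid: {Start, Prompt, Fail}.
States satisfying ¬valid: {Locked, Auth, Check}.
States satisfying A[valid U ¬valid]: {Locked, Start, Auth, Check}.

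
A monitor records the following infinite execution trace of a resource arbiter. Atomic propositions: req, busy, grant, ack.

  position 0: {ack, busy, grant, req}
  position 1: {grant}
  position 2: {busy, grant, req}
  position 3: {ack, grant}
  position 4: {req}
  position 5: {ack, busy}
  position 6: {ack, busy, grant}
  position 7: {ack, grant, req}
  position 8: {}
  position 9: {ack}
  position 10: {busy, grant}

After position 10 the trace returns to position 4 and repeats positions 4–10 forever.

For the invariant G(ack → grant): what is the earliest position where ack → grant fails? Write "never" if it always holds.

5

Check ack → grant at each position in order: 0 ✓, 1 ✓, 2 ✓, 3 ✓, 4 ✓.
At position 5 the labels are {ack, busy}, so ack → grant is false there. This is the first violation.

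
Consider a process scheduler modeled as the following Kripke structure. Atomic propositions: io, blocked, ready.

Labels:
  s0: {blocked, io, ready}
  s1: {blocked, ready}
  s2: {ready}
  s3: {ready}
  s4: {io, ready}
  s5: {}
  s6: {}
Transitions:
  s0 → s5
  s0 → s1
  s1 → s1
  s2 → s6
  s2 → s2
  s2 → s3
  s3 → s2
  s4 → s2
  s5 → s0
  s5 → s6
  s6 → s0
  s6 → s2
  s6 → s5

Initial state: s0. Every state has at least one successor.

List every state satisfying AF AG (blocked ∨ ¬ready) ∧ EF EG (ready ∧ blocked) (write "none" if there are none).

{s1}

States satisfying AG (blocked ∨ ¬ready): {s1}.
States satisfying AF AG (blocked ∨ ¬ready): {s1}.
States satisfying EG (ready ∧ blocked): {s0, s1}.
States satisfying EF EG (ready ∧ blocked): {s0, s1, s2, s3, s4, s5, s6}.
States satisfying AF AG (blocked ∨ ¬ready) ∧ EF EG (ready ∧ blocked): {s1}.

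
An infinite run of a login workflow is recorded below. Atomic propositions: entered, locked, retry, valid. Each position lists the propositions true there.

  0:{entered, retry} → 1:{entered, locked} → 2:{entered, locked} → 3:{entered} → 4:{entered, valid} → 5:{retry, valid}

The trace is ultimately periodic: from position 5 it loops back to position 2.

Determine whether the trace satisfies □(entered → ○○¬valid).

Does not hold

entered → ○○¬valid must hold at every position from 0 onward. It fails at position 2, so □(entered → ○○¬valid) is false.
Positions where entered holds: 0, 1, 2, 3, 4.
Check ○○¬valid at each: 0→ok, 1→ok, 2→fails, 3→fails, 4→ok.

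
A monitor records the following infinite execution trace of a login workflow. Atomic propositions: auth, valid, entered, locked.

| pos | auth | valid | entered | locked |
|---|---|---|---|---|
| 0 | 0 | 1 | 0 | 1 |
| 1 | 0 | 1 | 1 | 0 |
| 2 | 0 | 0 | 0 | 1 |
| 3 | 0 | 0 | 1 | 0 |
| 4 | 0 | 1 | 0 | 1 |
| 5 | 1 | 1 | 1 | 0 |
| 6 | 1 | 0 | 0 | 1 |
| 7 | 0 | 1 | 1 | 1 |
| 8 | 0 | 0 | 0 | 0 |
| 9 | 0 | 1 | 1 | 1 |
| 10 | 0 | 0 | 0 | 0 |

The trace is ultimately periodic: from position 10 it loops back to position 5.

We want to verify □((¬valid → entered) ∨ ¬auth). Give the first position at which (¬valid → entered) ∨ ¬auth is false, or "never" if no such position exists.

Check (¬valid → entered) ∨ ¬auth at each position in order: 0 ✓, 1 ✓, 2 ✓, 3 ✓, 4 ✓, 5 ✓.
At position 6 the labels are {auth, locked}, so (¬valid → entered) ∨ ¬auth is false there. This is the first violation.

6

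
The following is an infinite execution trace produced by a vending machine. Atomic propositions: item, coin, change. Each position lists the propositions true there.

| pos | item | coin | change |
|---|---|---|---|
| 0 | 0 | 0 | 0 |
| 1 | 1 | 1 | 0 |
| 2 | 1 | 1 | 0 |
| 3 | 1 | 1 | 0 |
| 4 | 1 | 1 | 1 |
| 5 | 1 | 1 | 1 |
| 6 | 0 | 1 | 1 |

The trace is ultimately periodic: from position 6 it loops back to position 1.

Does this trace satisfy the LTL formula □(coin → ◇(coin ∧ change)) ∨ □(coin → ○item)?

coin → ◇(coin ∧ change) holds at every position 0..6, and those are all positions ever visited, so □(coin → ◇(coin ∧ change)) holds.
Positions where coin holds: 1, 2, 3, 4, 5, 6.
Check ◇(coin ∧ change) at each: 1→ok, 2→ok, 3→ok, 4→ok, 5→ok, 6→ok.
coin → ○item must hold at every position from 0 onward. It fails at position 5, so □(coin → ○item) is false.
Positions where coin holds: 1, 2, 3, 4, 5, 6.
Check ○item at each: 1→ok, 2→ok, 3→ok, 4→ok, 5→fails, 6→ok.
At position 0: □(coin → ◇(coin ∧ change)) is true; □(coin → ○item) is false; so □(coin → ◇(coin ∧ change)) ∨ □(coin → ○item) is true.

Yes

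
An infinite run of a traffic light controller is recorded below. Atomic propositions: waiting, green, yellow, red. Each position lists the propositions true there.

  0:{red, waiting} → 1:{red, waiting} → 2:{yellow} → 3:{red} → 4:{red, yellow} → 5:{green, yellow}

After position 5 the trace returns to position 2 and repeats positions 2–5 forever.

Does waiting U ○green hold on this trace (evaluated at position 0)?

Walking from position 0: at position 2, ○green has not yet held and waiting fails, so waiting U ○green is false.

Violated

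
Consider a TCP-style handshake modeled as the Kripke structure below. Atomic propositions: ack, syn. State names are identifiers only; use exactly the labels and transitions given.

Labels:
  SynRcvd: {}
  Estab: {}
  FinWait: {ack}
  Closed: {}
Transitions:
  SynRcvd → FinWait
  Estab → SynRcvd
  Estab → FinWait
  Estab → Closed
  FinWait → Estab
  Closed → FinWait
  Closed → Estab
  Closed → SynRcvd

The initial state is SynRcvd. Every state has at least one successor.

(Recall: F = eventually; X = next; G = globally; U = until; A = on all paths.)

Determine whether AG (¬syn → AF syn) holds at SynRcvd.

Does not hold

States satisfying ¬syn → AF syn: ∅.
States satisfying AG (¬syn → AF syn): ∅.
Closed is reachable from SynRcvd and violates ¬syn → AF syn, so AG fails at SynRcvd.
SynRcvd ∉ Sat(AG (¬syn → AF syn)).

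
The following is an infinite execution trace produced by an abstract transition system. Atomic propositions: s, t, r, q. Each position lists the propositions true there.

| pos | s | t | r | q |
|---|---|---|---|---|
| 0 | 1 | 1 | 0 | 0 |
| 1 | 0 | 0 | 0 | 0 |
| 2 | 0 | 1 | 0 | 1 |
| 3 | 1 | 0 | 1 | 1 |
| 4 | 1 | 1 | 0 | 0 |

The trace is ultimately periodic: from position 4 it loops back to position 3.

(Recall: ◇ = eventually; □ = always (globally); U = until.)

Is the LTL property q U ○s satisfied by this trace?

Walking from position 0: at position 0, ○s has not yet held and q fails, so q U ○s is false.

Violated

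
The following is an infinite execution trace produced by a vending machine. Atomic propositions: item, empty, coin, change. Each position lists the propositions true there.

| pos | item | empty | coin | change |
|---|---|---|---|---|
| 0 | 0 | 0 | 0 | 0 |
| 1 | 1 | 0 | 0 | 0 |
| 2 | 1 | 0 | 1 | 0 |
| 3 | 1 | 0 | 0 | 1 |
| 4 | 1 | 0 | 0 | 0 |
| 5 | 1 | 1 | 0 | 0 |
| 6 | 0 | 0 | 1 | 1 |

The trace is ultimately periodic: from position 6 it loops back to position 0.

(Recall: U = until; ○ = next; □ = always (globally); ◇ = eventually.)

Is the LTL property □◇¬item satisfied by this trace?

◇¬item holds at every position 0..6, and those are all positions ever visited, so □◇¬item holds.

Holds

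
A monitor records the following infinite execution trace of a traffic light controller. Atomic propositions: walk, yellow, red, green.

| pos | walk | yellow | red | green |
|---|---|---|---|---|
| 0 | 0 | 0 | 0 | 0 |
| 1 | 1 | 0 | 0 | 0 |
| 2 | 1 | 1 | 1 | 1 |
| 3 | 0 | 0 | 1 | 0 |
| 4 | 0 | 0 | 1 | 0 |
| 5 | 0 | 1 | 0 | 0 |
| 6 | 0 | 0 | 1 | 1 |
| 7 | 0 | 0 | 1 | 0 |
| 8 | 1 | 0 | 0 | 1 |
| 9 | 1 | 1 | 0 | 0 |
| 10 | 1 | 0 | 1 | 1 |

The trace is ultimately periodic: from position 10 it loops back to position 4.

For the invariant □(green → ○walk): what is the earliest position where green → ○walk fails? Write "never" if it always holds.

2

Check green → ○walk at each position in order: 0 ✓, 1 ✓.
At position 2 the labels are {green, red, walk, yellow} and the next position 3 has {red}, so green → ○walk is false there. This is the first violation.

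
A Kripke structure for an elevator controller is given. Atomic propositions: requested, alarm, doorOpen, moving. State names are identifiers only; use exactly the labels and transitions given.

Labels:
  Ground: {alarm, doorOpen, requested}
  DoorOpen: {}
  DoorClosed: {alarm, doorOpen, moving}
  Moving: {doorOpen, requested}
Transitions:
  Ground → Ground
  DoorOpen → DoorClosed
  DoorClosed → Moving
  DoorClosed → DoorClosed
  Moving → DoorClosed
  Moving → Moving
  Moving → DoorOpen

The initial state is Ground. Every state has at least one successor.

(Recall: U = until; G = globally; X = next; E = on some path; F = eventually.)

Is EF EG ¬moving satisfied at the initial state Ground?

States satisfying EG ¬moving: {Ground, Moving}.
States satisfying EF EG ¬moving: {Ground, DoorOpen, DoorClosed, Moving}.
Some path from Ground reaches a state where EG ¬moving holds.
Ground ∈ Sat(EF EG ¬moving).

Holds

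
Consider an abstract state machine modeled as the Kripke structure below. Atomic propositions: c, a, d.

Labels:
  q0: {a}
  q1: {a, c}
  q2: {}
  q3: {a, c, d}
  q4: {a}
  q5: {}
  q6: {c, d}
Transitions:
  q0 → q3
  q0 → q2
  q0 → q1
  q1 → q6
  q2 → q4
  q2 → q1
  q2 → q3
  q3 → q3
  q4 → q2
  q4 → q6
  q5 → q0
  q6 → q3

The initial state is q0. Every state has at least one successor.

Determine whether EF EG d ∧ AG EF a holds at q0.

Holds

States satisfying EG d: {q3, q6}.
States satisfying EF EG d: {q0, q1, q2, q3, q4, q5, q6}.
States satisfying EF a: {q0, q1, q2, q3, q4, q5, q6}.
States satisfying AG EF a: {q0, q1, q2, q3, q4, q5, q6}.
States satisfying EF EG d ∧ AG EF a: {q0, q1, q2, q3, q4, q5, q6}.
q0 ∈ Sat(EF EG d ∧ AG EF a).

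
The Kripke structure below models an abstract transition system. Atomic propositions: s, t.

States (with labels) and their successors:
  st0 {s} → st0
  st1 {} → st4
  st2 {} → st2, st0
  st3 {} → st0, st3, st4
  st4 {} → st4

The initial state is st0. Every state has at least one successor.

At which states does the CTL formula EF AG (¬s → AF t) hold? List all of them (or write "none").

{st0, st2, st3}

States satisfying AG (¬s → AF t): {st0}.
States satisfying EF AG (¬s → AF t): {st0, st2, st3}.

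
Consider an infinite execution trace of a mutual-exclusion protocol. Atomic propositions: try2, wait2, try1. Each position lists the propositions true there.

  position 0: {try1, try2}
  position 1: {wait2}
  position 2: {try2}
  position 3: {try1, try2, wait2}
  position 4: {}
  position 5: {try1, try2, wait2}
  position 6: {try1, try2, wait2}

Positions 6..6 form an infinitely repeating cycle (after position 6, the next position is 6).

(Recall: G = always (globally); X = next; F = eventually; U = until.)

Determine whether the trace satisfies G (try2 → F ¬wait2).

No

try2 → F ¬wait2 must hold at every position from 0 onward. It fails at position 5, so G (try2 → F ¬wait2) is false.
Positions where try2 holds: 0, 2, 3, 5, 6.
Check F ¬wait2 at each: 0→ok, 2→ok, 3→ok, 5→fails, 6→fails.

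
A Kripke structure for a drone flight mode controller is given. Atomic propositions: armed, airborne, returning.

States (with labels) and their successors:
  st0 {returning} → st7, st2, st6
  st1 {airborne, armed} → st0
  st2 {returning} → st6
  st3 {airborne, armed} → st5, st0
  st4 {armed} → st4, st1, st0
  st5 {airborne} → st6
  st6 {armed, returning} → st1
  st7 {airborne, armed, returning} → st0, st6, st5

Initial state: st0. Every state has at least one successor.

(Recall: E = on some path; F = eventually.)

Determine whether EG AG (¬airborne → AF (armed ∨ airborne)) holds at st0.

States satisfying AG (¬airborne → AF (armed ∨ airborne)): {st0, st1, st2, st3, st4, st5, st6, st7}.
States satisfying EG AG (¬airborne → AF (armed ∨ airborne)): {st0, st1, st2, st3, st4, st5, st6, st7}.
st0 ∈ Sat(EG AG (¬airborne → AF (armed ∨ airborne))).

Satisfied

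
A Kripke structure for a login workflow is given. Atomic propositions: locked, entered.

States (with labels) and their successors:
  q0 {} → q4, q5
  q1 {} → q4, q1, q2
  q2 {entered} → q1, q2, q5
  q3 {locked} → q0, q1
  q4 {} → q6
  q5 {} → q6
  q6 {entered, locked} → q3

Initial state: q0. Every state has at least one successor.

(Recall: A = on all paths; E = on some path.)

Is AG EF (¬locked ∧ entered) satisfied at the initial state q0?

Satisfied

States satisfying EF (¬locked ∧ entered): {q0, q1, q2, q3, q4, q5, q6}.
States satisfying AG EF (¬locked ∧ entered): {q0, q1, q2, q3, q4, q5, q6}.
Every state reachable from q0 satisfies EF (¬locked ∧ entered).
q0 ∈ Sat(AG EF (¬locked ∧ entered)).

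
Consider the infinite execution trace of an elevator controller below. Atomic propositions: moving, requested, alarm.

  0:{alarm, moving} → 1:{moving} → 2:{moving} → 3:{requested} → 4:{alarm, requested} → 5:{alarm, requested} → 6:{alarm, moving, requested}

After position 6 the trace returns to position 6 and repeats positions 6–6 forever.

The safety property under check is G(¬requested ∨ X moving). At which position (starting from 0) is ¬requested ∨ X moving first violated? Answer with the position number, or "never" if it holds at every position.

Check ¬requested ∨ X moving at each position in order: 0 ✓, 1 ✓, 2 ✓.
At position 3 the labels are {requested} and the next position 4 has {alarm, requested}, so ¬requested ∨ X moving is false there. This is the first violation.

3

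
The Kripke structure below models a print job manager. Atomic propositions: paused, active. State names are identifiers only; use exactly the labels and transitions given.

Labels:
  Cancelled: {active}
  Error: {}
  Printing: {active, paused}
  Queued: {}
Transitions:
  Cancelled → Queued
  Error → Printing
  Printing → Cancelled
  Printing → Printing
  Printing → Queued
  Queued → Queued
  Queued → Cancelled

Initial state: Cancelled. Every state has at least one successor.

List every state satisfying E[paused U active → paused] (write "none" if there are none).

States satisfying paused: {Printing}.
States satisfying active → paused: {Error, Printing, Queued}.
States satisfying E[paused U active → paused]: {Error, Printing, Queued}.

{Error, Printing, Queued}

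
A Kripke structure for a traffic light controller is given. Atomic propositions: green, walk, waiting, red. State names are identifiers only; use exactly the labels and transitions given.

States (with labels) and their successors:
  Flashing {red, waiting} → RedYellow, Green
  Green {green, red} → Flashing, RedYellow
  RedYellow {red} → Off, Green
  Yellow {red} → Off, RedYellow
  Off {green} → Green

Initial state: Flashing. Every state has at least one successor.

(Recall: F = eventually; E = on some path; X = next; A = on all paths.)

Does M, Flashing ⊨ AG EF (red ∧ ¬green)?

Yes

States satisfying EF (red ∧ ¬green): {Flashing, Green, RedYellow, Yellow, Off}.
States satisfying AG EF (red ∧ ¬green): {Flashing, Green, RedYellow, Yellow, Off}.
Every state reachable from Flashing satisfies EF (red ∧ ¬green).
Flashing ∈ Sat(AG EF (red ∧ ¬green)).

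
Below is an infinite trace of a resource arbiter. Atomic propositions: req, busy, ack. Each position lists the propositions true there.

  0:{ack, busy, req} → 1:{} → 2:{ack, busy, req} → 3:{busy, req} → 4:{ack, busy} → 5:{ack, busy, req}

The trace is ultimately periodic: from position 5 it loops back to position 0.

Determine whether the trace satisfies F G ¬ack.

G ¬ack is false at every position 0..5, so it never becomes true and F G ¬ack fails.

No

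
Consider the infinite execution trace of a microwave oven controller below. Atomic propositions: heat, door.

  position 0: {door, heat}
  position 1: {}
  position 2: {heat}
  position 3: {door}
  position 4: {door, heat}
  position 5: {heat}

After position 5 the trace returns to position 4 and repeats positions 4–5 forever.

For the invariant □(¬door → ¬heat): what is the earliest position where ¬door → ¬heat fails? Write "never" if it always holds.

Check ¬door → ¬heat at each position in order: 0 ✓, 1 ✓.
At position 2 the labels are {heat}, so ¬door → ¬heat is false there. This is the first violation.

2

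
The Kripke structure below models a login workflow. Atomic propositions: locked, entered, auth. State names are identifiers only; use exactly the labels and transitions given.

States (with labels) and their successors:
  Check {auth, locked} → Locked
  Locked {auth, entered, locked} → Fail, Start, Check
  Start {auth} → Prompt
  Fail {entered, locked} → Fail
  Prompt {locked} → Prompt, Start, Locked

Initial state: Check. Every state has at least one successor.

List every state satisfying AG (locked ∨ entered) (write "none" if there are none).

States satisfying locked ∨ entered: {Check, Locked, Fail, Prompt}.
States satisfying AG (locked ∨ entered): {Fail}.

{Fail}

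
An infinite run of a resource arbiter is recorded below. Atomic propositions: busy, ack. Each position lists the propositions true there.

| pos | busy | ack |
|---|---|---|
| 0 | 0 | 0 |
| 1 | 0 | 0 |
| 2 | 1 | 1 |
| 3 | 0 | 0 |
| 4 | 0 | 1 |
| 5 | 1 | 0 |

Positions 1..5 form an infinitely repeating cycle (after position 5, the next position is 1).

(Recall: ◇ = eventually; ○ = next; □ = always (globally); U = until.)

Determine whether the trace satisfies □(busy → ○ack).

busy → ○ack must hold at every position from 0 onward. It fails at position 2, so □(busy → ○ack) is false.
Positions where busy holds: 2, 5.
Check ○ack at each: 2→fails, 5→fails.

Does not hold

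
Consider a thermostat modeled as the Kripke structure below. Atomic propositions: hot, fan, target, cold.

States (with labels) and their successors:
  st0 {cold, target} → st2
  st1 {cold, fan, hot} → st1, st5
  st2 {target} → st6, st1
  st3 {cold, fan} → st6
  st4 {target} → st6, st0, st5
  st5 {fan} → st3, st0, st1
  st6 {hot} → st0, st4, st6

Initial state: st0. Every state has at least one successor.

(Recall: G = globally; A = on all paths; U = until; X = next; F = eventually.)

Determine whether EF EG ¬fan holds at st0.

States satisfying EG ¬fan: {st0, st2, st4, st6}.
States satisfying EF EG ¬fan: {st0, st1, st2, st3, st4, st5, st6}.
Some path from st0 reaches a state where EG ¬fan holds.
st0 ∈ Sat(EF EG ¬fan).

Yes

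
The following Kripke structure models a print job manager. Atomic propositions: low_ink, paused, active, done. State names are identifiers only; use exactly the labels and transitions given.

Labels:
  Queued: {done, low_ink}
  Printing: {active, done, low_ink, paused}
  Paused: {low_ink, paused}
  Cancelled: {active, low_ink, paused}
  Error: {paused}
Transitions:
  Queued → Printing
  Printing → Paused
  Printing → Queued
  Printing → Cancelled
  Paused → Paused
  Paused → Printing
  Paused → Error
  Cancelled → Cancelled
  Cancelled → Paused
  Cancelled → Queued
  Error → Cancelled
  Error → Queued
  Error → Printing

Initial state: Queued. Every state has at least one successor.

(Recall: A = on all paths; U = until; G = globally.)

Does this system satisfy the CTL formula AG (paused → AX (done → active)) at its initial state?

States satisfying paused → AX (done → active): {Queued, Paused}.
States satisfying AG (paused → AX (done → active)): ∅.
Cancelled is reachable from Queued and violates paused → AX (done → active), so AG fails at Queued.
Queued ∉ Sat(AG (paused → AX (done → active))).

No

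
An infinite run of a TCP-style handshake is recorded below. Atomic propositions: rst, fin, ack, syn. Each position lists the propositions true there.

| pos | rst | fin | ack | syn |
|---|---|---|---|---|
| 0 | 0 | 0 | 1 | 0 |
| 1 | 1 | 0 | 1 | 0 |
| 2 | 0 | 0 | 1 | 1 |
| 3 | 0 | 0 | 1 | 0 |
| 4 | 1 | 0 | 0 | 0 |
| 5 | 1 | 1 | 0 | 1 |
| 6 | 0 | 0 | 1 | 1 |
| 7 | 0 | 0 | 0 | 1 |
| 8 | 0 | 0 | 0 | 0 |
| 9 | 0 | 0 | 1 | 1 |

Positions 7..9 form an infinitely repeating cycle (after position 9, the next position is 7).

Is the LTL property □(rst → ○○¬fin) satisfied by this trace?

rst → ○○¬fin holds at every position 0..9, and those are all positions ever visited, so □(rst → ○○¬fin) holds.
Positions where rst holds: 1, 4, 5.
Check ○○¬fin at each: 1→ok, 4→ok, 5→ok.

Satisfied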